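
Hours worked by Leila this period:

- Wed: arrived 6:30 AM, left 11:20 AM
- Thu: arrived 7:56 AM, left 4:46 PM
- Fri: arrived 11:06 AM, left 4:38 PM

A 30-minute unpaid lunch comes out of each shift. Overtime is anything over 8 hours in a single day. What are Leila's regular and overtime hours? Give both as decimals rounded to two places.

Regular 17.37 hours, overtime 0.33 hours

Wed: 6:30 AM–11:20 AM = 4 h 50 min; less 30 min break → 4 h 20 min
Thu: 7:56 AM–4:46 PM = 8 h 50 min; less 30 min break → 8 h 20 min
Fri: 11:06 AM–4:38 PM = 5 h 32 min; less 30 min break → 5 h 2 min
Wed reg 4 h 20 min / OT 0 h 0 min; Thu reg 8 h 0 min / OT 0 h 20 min; Fri reg 5 h 2 min / OT 0 h 0 min.
Totals: regular 17 h 22 min, overtime 0 h 20 min.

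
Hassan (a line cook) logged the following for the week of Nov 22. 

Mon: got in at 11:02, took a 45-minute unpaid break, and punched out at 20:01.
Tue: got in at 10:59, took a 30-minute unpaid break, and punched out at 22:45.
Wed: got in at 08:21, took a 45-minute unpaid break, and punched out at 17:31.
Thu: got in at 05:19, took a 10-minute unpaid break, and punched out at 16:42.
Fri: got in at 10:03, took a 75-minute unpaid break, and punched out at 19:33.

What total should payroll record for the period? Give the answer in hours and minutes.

47 h 23 min

Mon: 11:02–20:01 = 8 h 59 min; less 45 min break → 8 h 14 min
Tue: 10:59–22:45 = 11 h 46 min; less 30 min break → 11 h 16 min
Wed: 08:21–17:31 = 9 h 10 min; less 45 min break → 8 h 25 min
Thu: 05:19–16:42 = 11 h 23 min; less 10 min break → 11 h 13 min
Fri: 10:03–19:33 = 9 h 30 min; less 75 min break → 8 h 15 min
Total: 8 h 14 min + 11 h 16 min + 8 h 25 min + 11 h 13 min + 8 h 15 min = 47 h 23 min.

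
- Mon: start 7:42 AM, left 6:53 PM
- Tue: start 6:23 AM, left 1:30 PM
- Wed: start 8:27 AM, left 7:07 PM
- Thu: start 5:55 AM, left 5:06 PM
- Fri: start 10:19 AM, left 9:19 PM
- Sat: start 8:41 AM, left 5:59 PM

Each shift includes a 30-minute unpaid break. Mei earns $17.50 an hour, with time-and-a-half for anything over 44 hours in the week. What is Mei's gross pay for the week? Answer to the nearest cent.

Mon: 7:42 AM–6:53 PM = 11 h 11 min; less 30 min break → 10 h 41 min
Tue: 6:23 AM–1:30 PM = 7 h 7 min; less 30 min break → 6 h 37 min
Wed: 8:27 AM–7:07 PM = 10 h 40 min; less 30 min break → 10 h 10 min
Thu: 5:55 AM–5:06 PM = 11 h 11 min; less 30 min break → 10 h 41 min
Fri: 10:19 AM–9:19 PM = 11 h 0 min; less 30 min break → 10 h 30 min
Sat: 8:41 AM–5:59 PM = 9 h 18 min; less 30 min break → 8 h 48 min
Total worked: 57 h 27 min = 3447 min.
Regular 44 h 0 min = 2640 min at $17.50/h; overtime 13 h 27 min = 807 min at $26.25/h.
Pay = (2640 × $17.50 + 807 × $26.25) ÷ 60 = $1123.06.

$1123.06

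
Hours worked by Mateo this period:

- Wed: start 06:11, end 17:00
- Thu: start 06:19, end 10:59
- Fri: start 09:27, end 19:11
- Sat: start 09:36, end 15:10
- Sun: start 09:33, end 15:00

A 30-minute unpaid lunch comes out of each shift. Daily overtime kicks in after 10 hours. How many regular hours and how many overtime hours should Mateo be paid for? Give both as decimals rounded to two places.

Regular 33.42 hours, overtime 0.32 hours

Wed: 06:11–17:00 = 10 h 49 min; less 30 min break → 10 h 19 min
Thu: 06:19–10:59 = 4 h 40 min; less 30 min break → 4 h 10 min
Fri: 09:27–19:11 = 9 h 44 min; less 30 min break → 9 h 14 min
Sat: 09:36–15:10 = 5 h 34 min; less 30 min break → 5 h 4 min
Sun: 09:33–15:00 = 5 h 27 min; less 30 min break → 4 h 57 min
Wed reg 10 h 0 min / OT 0 h 19 min; Thu reg 4 h 10 min / OT 0 h 0 min; Fri reg 9 h 14 min / OT 0 h 0 min; Sat reg 5 h 4 min / OT 0 h 0 min; Sun reg 4 h 57 min / OT 0 h 0 min.
Totals: regular 33 h 25 min, overtime 0 h 19 min.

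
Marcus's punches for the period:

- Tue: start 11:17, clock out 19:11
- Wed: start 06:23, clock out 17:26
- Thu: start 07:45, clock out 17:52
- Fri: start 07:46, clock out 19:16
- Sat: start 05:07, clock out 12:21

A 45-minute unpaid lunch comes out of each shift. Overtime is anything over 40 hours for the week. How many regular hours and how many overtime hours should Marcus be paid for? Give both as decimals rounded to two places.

Regular 40.00 hours, overtime 4.05 hours

Tue: 11:17–19:11 = 7 h 54 min; less 45 min break → 7 h 9 min
Wed: 06:23–17:26 = 11 h 3 min; less 45 min break → 10 h 18 min
Thu: 07:45–17:52 = 10 h 7 min; less 45 min break → 9 h 22 min
Fri: 07:46–19:16 = 11 h 30 min; less 45 min break → 10 h 45 min
Sat: 05:07–12:21 = 7 h 14 min; less 45 min break → 6 h 29 min
Total worked: 44 h 3 min = 44.05 h.
Threshold 40 h → overtime 4 h 3 min, regular 40 h 0 min.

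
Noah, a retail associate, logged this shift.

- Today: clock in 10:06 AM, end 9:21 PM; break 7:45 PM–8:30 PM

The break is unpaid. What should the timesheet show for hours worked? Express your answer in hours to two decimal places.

Today: 10:06 AM–9:21 PM = 11 h 15 min; less 45 min break → 10 h 30 min

10.50 hours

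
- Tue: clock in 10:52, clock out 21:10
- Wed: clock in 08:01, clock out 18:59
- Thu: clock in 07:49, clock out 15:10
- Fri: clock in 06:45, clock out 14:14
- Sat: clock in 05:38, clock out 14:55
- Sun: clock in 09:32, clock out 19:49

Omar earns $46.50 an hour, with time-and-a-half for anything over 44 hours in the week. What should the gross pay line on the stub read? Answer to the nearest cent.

Tue: 10:52–21:10 = 10 h 18 min
Wed: 08:01–18:59 = 10 h 58 min
Thu: 07:49–15:10 = 7 h 21 min
Fri: 06:45–14:14 = 7 h 29 min
Sat: 05:38–14:55 = 9 h 17 min
Sun: 09:32–19:49 = 10 h 17 min
Total worked: 55 h 40 min = 3340 min.
Regular 44 h 0 min = 2640 min at $46.50/h; overtime 11 h 40 min = 700 min at $69.75/h.
Pay = (2640 × $46.50 + 700 × $69.75) ÷ 60 = $2859.75.

$2859.75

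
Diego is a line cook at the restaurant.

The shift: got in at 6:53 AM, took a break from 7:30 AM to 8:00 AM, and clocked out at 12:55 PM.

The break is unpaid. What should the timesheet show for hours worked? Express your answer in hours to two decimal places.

5.53 hours

The shift: 6:53 AM–12:55 PM = 6 h 2 min; less 30 min break → 5 h 32 min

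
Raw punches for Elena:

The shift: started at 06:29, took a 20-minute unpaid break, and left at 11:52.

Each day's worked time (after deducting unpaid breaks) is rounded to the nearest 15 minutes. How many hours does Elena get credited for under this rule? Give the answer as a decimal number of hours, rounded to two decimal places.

The shift: 06:29–11:52 = 5 h 23 min − 20 min = 5 h 3 min → rounds to 5 h 0 min

5.00 hours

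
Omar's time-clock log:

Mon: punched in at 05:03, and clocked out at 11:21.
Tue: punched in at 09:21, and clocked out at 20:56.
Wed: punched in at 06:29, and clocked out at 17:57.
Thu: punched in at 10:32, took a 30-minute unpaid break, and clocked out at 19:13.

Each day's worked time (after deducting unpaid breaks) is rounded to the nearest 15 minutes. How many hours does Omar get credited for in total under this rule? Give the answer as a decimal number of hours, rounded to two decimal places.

Mon: 05:03–11:21 = 6 h 18 min → rounds to 6 h 15 min
Tue: 09:21–20:56 = 11 h 35 min → rounds to 11 h 30 min
Wed: 06:29–17:57 = 11 h 28 min → rounds to 11 h 30 min
Thu: 10:32–19:13 = 8 h 41 min − 30 min = 8 h 11 min → rounds to 8 h 15 min
Total credited: 37 h 30 min.

37.50 hours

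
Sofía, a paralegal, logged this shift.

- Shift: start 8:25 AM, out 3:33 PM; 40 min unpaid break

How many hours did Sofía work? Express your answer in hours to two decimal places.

Shift: 8:25 AM–3:33 PM = 7 h 8 min; less 40 min break → 6 h 28 min

6.47 hours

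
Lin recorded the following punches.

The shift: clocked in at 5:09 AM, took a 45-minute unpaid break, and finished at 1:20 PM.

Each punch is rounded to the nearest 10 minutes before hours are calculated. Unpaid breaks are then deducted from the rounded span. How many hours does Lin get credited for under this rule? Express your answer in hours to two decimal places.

7.42 hours

The shift: in 5:09 AM→5:10 AM, out 1:20 PM→1:20 PM; 8 h 10 min − 45 min = 7 h 25 min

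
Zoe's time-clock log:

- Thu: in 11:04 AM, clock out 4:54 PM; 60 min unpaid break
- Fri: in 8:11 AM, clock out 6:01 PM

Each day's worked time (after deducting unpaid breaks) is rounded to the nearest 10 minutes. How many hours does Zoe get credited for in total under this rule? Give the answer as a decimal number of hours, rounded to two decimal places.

Thu: 11:04 AM–4:54 PM = 5 h 50 min − 60 min = 4 h 50 min → rounds to 4 h 50 min
Fri: 8:11 AM–6:01 PM = 9 h 50 min → rounds to 9 h 50 min
Total credited: 14 h 40 min.

14.67 hours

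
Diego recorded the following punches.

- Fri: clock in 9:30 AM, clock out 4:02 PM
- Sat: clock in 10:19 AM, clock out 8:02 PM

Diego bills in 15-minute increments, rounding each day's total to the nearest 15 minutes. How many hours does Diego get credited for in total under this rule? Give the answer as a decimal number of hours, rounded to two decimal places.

16.25 hours

Fri: 9:30 AM–4:02 PM = 6 h 32 min → rounds to 6 h 30 min
Sat: 10:19 AM–8:02 PM = 9 h 43 min → rounds to 9 h 45 min
Total credited: 16 h 15 min.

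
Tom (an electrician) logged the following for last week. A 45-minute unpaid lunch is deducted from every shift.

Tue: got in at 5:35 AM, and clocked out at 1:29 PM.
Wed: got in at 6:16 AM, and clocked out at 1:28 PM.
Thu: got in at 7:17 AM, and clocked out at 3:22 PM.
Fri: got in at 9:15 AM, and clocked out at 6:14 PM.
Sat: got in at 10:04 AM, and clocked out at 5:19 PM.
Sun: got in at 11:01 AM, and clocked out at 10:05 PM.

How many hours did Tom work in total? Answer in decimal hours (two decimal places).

Tue: 5:35 AM–1:29 PM = 7 h 54 min; less 45 min break → 7 h 9 min
Wed: 6:16 AM–1:28 PM = 7 h 12 min; less 45 min break → 6 h 27 min
Thu: 7:17 AM–3:22 PM = 8 h 5 min; less 45 min break → 7 h 20 min
Fri: 9:15 AM–6:14 PM = 8 h 59 min; less 45 min break → 8 h 14 min
Sat: 10:04 AM–5:19 PM = 7 h 15 min; less 45 min break → 6 h 30 min
Sun: 11:01 AM–10:05 PM = 11 h 4 min; less 45 min break → 10 h 19 min
Total: 7 h 9 min + 6 h 27 min + 7 h 20 min + 8 h 14 min + 6 h 30 min + 10 h 19 min = 45 h 59 min.

45.98 hours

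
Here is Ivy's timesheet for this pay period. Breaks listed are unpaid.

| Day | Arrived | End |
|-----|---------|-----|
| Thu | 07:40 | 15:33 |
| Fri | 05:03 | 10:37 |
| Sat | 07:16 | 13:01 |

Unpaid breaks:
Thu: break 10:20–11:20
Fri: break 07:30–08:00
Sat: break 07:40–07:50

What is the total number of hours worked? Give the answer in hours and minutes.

17 h 32 min

Thu: 07:40–15:33 = 7 h 53 min; less 60 min break → 6 h 53 min
Fri: 05:03–10:37 = 5 h 34 min; less 30 min break → 5 h 4 min
Sat: 07:16–13:01 = 5 h 45 min; less 10 min break → 5 h 35 min
Total: 6 h 53 min + 5 h 4 min + 5 h 35 min = 17 h 32 min.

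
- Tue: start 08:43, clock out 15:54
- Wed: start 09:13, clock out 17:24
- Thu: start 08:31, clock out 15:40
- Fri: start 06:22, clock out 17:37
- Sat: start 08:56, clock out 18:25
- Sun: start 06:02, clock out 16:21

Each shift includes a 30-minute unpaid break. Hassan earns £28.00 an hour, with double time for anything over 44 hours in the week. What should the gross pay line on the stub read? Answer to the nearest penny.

£1599.73

Tue: 08:43–15:54 = 7 h 11 min; less 30 min break → 6 h 41 min
Wed: 09:13–17:24 = 8 h 11 min; less 30 min break → 7 h 41 min
Thu: 08:31–15:40 = 7 h 9 min; less 30 min break → 6 h 39 min
Fri: 06:22–17:37 = 11 h 15 min; less 30 min break → 10 h 45 min
Sat: 08:56–18:25 = 9 h 29 min; less 30 min break → 8 h 59 min
Sun: 06:02–16:21 = 10 h 19 min; less 30 min break → 9 h 49 min
Total worked: 50 h 34 min = 3034 min.
Regular 44 h 0 min = 2640 min at £28.00/h; overtime 6 h 34 min = 394 min at £56.00/h.
Pay = (2640 × £28.00 + 394 × £56.00) ÷ 60 = £1599.73.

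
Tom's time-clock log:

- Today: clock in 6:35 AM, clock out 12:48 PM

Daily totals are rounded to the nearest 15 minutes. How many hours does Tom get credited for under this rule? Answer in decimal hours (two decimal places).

Today: 6:35 AM–12:48 PM = 6 h 13 min → rounds to 6 h 15 min

6.25 hours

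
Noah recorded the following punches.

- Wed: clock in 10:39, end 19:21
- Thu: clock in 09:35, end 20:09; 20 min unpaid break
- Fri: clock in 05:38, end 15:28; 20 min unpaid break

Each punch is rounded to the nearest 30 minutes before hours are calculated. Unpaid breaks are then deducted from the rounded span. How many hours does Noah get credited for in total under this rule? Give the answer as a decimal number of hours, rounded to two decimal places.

28.83 hours

Wed: in 10:39→10:30, out 19:21→19:30; 9 h 0 min
Thu: in 09:35→09:30, out 20:09→20:00; 10 h 30 min − 20 min = 10 h 10 min
Fri: in 05:38→05:30, out 15:28→15:30; 10 h 0 min − 20 min = 9 h 40 min
Total credited: 28 h 50 min.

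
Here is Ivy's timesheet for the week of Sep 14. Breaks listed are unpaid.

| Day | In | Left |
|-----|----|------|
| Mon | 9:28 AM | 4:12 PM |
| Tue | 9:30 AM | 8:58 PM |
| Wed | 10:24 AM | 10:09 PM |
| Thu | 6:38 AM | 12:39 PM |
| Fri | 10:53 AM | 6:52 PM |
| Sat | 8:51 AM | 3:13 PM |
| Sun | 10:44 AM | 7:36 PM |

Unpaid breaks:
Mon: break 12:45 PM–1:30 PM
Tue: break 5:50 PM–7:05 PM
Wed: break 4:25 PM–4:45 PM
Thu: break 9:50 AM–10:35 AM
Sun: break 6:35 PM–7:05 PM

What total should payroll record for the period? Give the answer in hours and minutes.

55 h 36 min

Mon: 9:28 AM–4:12 PM = 6 h 44 min; less 45 min break → 5 h 59 min
Tue: 9:30 AM–8:58 PM = 11 h 28 min; less 75 min break → 10 h 13 min
Wed: 10:24 AM–10:09 PM = 11 h 45 min; less 20 min break → 11 h 25 min
Thu: 6:38 AM–12:39 PM = 6 h 1 min; less 45 min break → 5 h 16 min
Fri: 10:53 AM–6:52 PM = 7 h 59 min
Sat: 8:51 AM–3:13 PM = 6 h 22 min
Sun: 10:44 AM–7:36 PM = 8 h 52 min; less 30 min break → 8 h 22 min
Total: 5 h 59 min + 10 h 13 min + 11 h 25 min + 5 h 16 min + 7 h 59 min + 6 h 22 min + 8 h 22 min = 55 h 36 min.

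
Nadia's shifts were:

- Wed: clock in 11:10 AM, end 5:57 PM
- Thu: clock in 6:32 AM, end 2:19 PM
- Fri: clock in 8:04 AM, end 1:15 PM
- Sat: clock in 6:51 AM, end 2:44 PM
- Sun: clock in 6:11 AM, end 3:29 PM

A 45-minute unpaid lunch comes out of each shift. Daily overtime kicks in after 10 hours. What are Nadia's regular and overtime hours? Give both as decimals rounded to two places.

Wed: 11:10 AM–5:57 PM = 6 h 47 min; less 45 min break → 6 h 2 min
Thu: 6:32 AM–2:19 PM = 7 h 47 min; less 45 min break → 7 h 2 min
Fri: 8:04 AM–1:15 PM = 5 h 11 min; less 45 min break → 4 h 26 min
Sat: 6:51 AM–2:44 PM = 7 h 53 min; less 45 min break → 7 h 8 min
Sun: 6:11 AM–3:29 PM = 9 h 18 min; less 45 min break → 8 h 33 min
Wed reg 6 h 2 min / OT 0 h 0 min; Thu reg 7 h 2 min / OT 0 h 0 min; Fri reg 4 h 26 min / OT 0 h 0 min; Sat reg 7 h 8 min / OT 0 h 0 min; Sun reg 8 h 33 min / OT 0 h 0 min.
Totals: regular 33 h 11 min, overtime 0 h 0 min.

Regular 33.18 hours, overtime 0.00 hours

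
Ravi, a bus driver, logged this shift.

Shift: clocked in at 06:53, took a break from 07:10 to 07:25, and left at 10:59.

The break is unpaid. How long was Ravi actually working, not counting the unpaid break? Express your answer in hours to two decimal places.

3.85 hours

Shift: 06:53–10:59 = 4 h 6 min; less 15 min break → 3 h 51 min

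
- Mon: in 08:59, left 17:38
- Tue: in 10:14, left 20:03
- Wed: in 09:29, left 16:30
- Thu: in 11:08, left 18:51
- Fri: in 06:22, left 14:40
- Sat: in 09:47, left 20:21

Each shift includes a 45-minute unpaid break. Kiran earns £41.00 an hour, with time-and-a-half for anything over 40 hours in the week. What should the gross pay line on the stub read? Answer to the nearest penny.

£2105.35

Mon: 08:59–17:38 = 8 h 39 min; less 45 min break → 7 h 54 min
Tue: 10:14–20:03 = 9 h 49 min; less 45 min break → 9 h 4 min
Wed: 09:29–16:30 = 7 h 1 min; less 45 min break → 6 h 16 min
Thu: 11:08–18:51 = 7 h 43 min; less 45 min break → 6 h 58 min
Fri: 06:22–14:40 = 8 h 18 min; less 45 min break → 7 h 33 min
Sat: 09:47–20:21 = 10 h 34 min; less 45 min break → 9 h 49 min
Total worked: 47 h 34 min = 2854 min.
Regular 40 h 0 min = 2400 min at £41.00/h; overtime 7 h 34 min = 454 min at £61.50/h.
Pay = (2400 × £41.00 + 454 × £61.50) ÷ 60 = £2105.35.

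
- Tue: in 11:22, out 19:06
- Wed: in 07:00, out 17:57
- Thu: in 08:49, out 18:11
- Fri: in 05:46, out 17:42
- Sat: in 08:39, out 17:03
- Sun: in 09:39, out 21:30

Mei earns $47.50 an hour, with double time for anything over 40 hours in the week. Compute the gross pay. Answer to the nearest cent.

$3822.17

Tue: 11:22–19:06 = 7 h 44 min
Wed: 07:00–17:57 = 10 h 57 min
Thu: 08:49–18:11 = 9 h 22 min
Fri: 05:46–17:42 = 11 h 56 min
Sat: 08:39–17:03 = 8 h 24 min
Sun: 09:39–21:30 = 11 h 51 min
Total worked: 60 h 14 min = 3614 min.
Regular 40 h 0 min = 2400 min at $47.50/h; overtime 20 h 14 min = 1214 min at $95.00/h.
Pay = (2400 × $47.50 + 1214 × $95.00) ÷ 60 = $3822.17.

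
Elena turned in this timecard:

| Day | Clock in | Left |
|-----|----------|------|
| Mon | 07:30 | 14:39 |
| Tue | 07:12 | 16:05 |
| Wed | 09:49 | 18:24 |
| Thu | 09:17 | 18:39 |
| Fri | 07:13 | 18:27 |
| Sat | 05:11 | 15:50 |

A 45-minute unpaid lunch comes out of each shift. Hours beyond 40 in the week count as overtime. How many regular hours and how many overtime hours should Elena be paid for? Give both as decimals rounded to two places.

Regular 40.00 hours, overtime 11.37 hours

Mon: 07:30–14:39 = 7 h 9 min; less 45 min break → 6 h 24 min
Tue: 07:12–16:05 = 8 h 53 min; less 45 min break → 8 h 8 min
Wed: 09:49–18:24 = 8 h 35 min; less 45 min break → 7 h 50 min
Thu: 09:17–18:39 = 9 h 22 min; less 45 min break → 8 h 37 min
Fri: 07:13–18:27 = 11 h 14 min; less 45 min break → 10 h 29 min
Sat: 05:11–15:50 = 10 h 39 min; less 45 min break → 9 h 54 min
Total worked: 51 h 22 min = 51.37 h.
Threshold 40 h → overtime 11 h 22 min, regular 40 h 0 min.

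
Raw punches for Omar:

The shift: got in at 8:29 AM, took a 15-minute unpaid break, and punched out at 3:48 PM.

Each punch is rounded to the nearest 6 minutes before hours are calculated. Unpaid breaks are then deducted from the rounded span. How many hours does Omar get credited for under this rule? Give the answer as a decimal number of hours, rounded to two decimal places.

7.05 hours

The shift: in 8:29 AM→8:30 AM, out 3:48 PM→3:48 PM; 7 h 18 min − 15 min = 7 h 3 min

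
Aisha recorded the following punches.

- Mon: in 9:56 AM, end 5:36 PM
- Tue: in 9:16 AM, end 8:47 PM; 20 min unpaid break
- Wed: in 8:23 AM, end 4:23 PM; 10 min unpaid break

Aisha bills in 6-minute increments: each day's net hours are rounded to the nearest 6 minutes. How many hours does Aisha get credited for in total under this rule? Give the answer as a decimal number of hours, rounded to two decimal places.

26.70 hours

Mon: 9:56 AM–5:36 PM = 7 h 40 min → rounds to 7 h 42 min
Tue: 9:16 AM–8:47 PM = 11 h 31 min − 20 min = 11 h 11 min → rounds to 11 h 12 min
Wed: 8:23 AM–4:23 PM = 8 h 0 min − 10 min = 7 h 50 min → rounds to 7 h 48 min
Total credited: 26 h 42 min.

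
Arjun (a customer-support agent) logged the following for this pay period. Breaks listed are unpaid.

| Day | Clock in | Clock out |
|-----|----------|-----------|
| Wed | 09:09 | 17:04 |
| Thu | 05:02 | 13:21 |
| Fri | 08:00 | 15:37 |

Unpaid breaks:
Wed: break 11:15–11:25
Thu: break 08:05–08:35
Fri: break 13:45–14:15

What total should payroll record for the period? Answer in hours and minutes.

22 h 41 min

Wed: 09:09–17:04 = 7 h 55 min; less 10 min break → 7 h 45 min
Thu: 05:02–13:21 = 8 h 19 min; less 30 min break → 7 h 49 min
Fri: 08:00–15:37 = 7 h 37 min; less 30 min break → 7 h 7 min
Total: 7 h 45 min + 7 h 49 min + 7 h 7 min = 22 h 41 min.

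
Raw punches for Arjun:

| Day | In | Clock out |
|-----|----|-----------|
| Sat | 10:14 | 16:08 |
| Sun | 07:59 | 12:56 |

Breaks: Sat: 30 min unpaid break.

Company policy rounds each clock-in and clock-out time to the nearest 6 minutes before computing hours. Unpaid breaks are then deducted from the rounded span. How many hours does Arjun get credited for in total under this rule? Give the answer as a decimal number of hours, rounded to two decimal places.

Sat: in 10:14→10:12, out 16:08→16:06; 5 h 54 min − 30 min = 5 h 24 min
Sun: in 07:59→08:00, out 12:56→12:54; 4 h 54 min
Total credited: 10 h 18 min.

10.30 hours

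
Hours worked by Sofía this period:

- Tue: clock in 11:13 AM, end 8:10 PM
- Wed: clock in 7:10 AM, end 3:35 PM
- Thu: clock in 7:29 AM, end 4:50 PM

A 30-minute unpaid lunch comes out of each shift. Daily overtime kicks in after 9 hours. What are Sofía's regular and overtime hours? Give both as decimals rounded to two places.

Regular 25.22 hours, overtime 0.00 hours

Tue: 11:13 AM–8:10 PM = 8 h 57 min; less 30 min break → 8 h 27 min
Wed: 7:10 AM–3:35 PM = 8 h 25 min; less 30 min break → 7 h 55 min
Thu: 7:29 AM–4:50 PM = 9 h 21 min; less 30 min break → 8 h 51 min
Tue reg 8 h 27 min / OT 0 h 0 min; Wed reg 7 h 55 min / OT 0 h 0 min; Thu reg 8 h 51 min / OT 0 h 0 min.
Totals: regular 25 h 13 min, overtime 0 h 0 min.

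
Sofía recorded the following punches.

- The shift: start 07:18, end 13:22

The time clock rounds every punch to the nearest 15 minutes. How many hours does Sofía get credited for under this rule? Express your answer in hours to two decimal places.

The shift: in 07:18→07:15, out 13:22→13:15; 6 h 0 min

6.00 hours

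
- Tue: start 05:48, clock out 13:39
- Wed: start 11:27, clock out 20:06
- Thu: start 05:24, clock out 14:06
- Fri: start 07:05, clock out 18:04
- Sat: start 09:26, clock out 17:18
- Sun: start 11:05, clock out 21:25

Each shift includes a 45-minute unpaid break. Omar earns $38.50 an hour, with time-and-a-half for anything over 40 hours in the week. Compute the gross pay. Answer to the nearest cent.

$2110.76

Tue: 05:48–13:39 = 7 h 51 min; less 45 min break → 7 h 6 min
Wed: 11:27–20:06 = 8 h 39 min; less 45 min break → 7 h 54 min
Thu: 05:24–14:06 = 8 h 42 min; less 45 min break → 7 h 57 min
Fri: 07:05–18:04 = 10 h 59 min; less 45 min break → 10 h 14 min
Sat: 09:26–17:18 = 7 h 52 min; less 45 min break → 7 h 7 min
Sun: 11:05–21:25 = 10 h 20 min; less 45 min break → 9 h 35 min
Total worked: 49 h 53 min = 2993 min.
Regular 40 h 0 min = 2400 min at $38.50/h; overtime 9 h 53 min = 593 min at $57.75/h.
Pay = (2400 × $38.50 + 593 × $57.75) ÷ 60 = $2110.76.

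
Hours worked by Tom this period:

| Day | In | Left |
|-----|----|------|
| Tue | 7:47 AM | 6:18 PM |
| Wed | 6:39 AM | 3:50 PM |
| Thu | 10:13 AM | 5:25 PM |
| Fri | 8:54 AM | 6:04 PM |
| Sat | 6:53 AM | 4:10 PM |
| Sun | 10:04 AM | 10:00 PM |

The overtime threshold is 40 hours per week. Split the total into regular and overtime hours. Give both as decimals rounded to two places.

Regular 40.00 hours, overtime 17.28 hours

Tue: 7:47 AM–6:18 PM = 10 h 31 min
Wed: 6:39 AM–3:50 PM = 9 h 11 min
Thu: 10:13 AM–5:25 PM = 7 h 12 min
Fri: 8:54 AM–6:04 PM = 9 h 10 min
Sat: 6:53 AM–4:10 PM = 9 h 17 min
Sun: 10:04 AM–10:00 PM = 11 h 56 min
Total worked: 57 h 17 min = 57.28 h.
Threshold 40 h → overtime 17 h 17 min, regular 40 h 0 min.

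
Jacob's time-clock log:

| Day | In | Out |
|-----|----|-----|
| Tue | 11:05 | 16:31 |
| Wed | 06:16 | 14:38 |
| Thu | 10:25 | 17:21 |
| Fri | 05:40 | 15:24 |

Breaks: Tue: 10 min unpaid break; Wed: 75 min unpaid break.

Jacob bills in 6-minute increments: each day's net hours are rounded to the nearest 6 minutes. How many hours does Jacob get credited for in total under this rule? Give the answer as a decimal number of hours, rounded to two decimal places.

29.00 hours

Tue: 11:05–16:31 = 5 h 26 min − 10 min = 5 h 16 min → rounds to 5 h 18 min
Wed: 06:16–14:38 = 8 h 22 min − 75 min = 7 h 7 min → rounds to 7 h 6 min
Thu: 10:25–17:21 = 6 h 56 min → rounds to 6 h 54 min
Fri: 05:40–15:24 = 9 h 44 min → rounds to 9 h 42 min
Total credited: 29 h 0 min.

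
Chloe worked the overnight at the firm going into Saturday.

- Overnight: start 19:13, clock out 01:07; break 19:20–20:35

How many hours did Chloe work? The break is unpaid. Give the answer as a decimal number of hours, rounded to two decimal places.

4.65 hours

Overnight: 19:13 → midnight = 4 h 47 min; midnight → 01:07 = 1 h 7 min; span 5 h 54 min; less 75 min break → 4 h 39 min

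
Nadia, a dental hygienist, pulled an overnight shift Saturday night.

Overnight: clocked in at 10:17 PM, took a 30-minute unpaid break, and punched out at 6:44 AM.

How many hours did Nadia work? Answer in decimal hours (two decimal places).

Overnight: 10:17 PM → midnight = 1 h 43 min; midnight → 6:44 AM = 6 h 44 min; span 8 h 27 min; less 30 min break → 7 h 57 min

7.95 hours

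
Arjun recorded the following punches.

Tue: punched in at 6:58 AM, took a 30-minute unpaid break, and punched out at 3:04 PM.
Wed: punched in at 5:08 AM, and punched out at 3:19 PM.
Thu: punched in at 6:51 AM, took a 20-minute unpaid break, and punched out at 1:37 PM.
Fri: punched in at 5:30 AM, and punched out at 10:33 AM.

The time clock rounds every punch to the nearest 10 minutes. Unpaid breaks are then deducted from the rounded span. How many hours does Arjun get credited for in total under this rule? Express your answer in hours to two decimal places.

Tue: in 6:58 AM→7:00 AM, out 3:04 PM→3:00 PM; 8 h 0 min − 30 min = 7 h 30 min
Wed: in 5:08 AM→5:10 AM, out 3:19 PM→3:20 PM; 10 h 10 min
Thu: in 6:51 AM→6:50 AM, out 1:37 PM→1:40 PM; 6 h 50 min − 20 min = 6 h 30 min
Fri: in 5:30 AM→5:30 AM, out 10:33 AM→10:30 AM; 5 h 0 min
Total credited: 29 h 10 min.

29.17 hours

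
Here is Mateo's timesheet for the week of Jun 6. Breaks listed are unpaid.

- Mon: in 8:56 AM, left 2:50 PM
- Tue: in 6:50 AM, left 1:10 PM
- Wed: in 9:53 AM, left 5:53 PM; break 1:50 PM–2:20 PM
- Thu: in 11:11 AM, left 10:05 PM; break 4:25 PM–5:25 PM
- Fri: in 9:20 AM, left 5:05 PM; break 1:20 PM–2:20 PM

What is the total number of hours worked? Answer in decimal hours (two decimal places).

36.38 hours

Mon: 8:56 AM–2:50 PM = 5 h 54 min
Tue: 6:50 AM–1:10 PM = 6 h 20 min
Wed: 9:53 AM–5:53 PM = 8 h 0 min; less 30 min break → 7 h 30 min
Thu: 11:11 AM–10:05 PM = 10 h 54 min; less 60 min break → 9 h 54 min
Fri: 9:20 AM–5:05 PM = 7 h 45 min; less 60 min break → 6 h 45 min
Total: 5 h 54 min + 6 h 20 min + 7 h 30 min + 9 h 54 min + 6 h 45 min = 36 h 23 min.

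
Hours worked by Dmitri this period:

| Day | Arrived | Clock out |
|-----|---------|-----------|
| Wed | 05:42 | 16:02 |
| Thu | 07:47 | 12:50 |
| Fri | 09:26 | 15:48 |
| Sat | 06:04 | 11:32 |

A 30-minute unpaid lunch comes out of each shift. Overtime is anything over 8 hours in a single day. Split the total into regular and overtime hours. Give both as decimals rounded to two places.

Wed: 05:42–16:02 = 10 h 20 min; less 30 min break → 9 h 50 min
Thu: 07:47–12:50 = 5 h 3 min; less 30 min break → 4 h 33 min
Fri: 09:26–15:48 = 6 h 22 min; less 30 min break → 5 h 52 min
Sat: 06:04–11:32 = 5 h 28 min; less 30 min break → 4 h 58 min
Wed reg 8 h 0 min / OT 1 h 50 min; Thu reg 4 h 33 min / OT 0 h 0 min; Fri reg 5 h 52 min / OT 0 h 0 min; Sat reg 4 h 58 min / OT 0 h 0 min.
Totals: regular 23 h 23 min, overtime 1 h 50 min.

Regular 23.38 hours, overtime 1.83 hours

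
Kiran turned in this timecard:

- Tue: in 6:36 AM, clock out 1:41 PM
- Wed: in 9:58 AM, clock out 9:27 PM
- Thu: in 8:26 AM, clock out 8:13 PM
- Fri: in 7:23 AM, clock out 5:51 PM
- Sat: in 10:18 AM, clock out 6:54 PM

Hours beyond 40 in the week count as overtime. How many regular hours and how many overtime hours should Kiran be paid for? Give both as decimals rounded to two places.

Tue: 6:36 AM–1:41 PM = 7 h 5 min
Wed: 9:58 AM–9:27 PM = 11 h 29 min
Thu: 8:26 AM–8:13 PM = 11 h 47 min
Fri: 7:23 AM–5:51 PM = 10 h 28 min
Sat: 10:18 AM–6:54 PM = 8 h 36 min
Total worked: 49 h 25 min = 49.42 h.
Threshold 40 h → overtime 9 h 25 min, regular 40 h 0 min.

Regular 40.00 hours, overtime 9.42 hours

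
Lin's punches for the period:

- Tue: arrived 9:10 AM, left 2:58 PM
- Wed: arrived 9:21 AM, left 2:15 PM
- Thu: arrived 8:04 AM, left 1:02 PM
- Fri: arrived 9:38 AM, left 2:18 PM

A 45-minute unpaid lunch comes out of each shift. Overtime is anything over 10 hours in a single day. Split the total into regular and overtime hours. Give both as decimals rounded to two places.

Tue: 9:10 AM–2:58 PM = 5 h 48 min; less 45 min break → 5 h 3 min
Wed: 9:21 AM–2:15 PM = 4 h 54 min; less 45 min break → 4 h 9 min
Thu: 8:04 AM–1:02 PM = 4 h 58 min; less 45 min break → 4 h 13 min
Fri: 9:38 AM–2:18 PM = 4 h 40 min; less 45 min break → 3 h 55 min
Tue reg 5 h 3 min / OT 0 h 0 min; Wed reg 4 h 9 min / OT 0 h 0 min; Thu reg 4 h 13 min / OT 0 h 0 min; Fri reg 3 h 55 min / OT 0 h 0 min.
Totals: regular 17 h 20 min, overtime 0 h 0 min.

Regular 17.33 hours, overtime 0.00 hours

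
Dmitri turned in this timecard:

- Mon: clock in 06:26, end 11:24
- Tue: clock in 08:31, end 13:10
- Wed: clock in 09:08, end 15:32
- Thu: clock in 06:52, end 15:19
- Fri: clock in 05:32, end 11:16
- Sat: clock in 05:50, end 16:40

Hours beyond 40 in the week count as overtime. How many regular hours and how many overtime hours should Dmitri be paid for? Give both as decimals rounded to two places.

Regular 40.00 hours, overtime 1.03 hours

Mon: 06:26–11:24 = 4 h 58 min
Tue: 08:31–13:10 = 4 h 39 min
Wed: 09:08–15:32 = 6 h 24 min
Thu: 06:52–15:19 = 8 h 27 min
Fri: 05:32–11:16 = 5 h 44 min
Sat: 05:50–16:40 = 10 h 50 min
Total worked: 41 h 2 min = 41.03 h.
Threshold 40 h → overtime 1 h 2 min, regular 40 h 0 min.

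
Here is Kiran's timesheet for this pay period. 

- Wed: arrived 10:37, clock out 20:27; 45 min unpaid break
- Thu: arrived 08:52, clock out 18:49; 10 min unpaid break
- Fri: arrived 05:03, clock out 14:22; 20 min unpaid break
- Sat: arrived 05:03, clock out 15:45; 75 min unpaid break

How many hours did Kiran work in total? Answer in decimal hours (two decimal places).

37.30 hours

Wed: 10:37–20:27 = 9 h 50 min; less 45 min break → 9 h 5 min
Thu: 08:52–18:49 = 9 h 57 min; less 10 min break → 9 h 47 min
Fri: 05:03–14:22 = 9 h 19 min; less 20 min break → 8 h 59 min
Sat: 05:03–15:45 = 10 h 42 min; less 75 min break → 9 h 27 min
Total: 9 h 5 min + 9 h 47 min + 8 h 59 min + 9 h 27 min = 37 h 18 min.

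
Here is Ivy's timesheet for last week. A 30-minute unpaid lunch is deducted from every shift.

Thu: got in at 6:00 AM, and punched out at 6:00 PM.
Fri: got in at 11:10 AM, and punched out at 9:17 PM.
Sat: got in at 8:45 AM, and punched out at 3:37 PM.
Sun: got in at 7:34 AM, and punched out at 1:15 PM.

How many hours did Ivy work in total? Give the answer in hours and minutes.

Thu: 6:00 AM–6:00 PM = 12 h 0 min; less 30 min break → 11 h 30 min
Fri: 11:10 AM–9:17 PM = 10 h 7 min; less 30 min break → 9 h 37 min
Sat: 8:45 AM–3:37 PM = 6 h 52 min; less 30 min break → 6 h 22 min
Sun: 7:34 AM–1:15 PM = 5 h 41 min; less 30 min break → 5 h 11 min
Total: 11 h 30 min + 9 h 37 min + 6 h 22 min + 5 h 11 min = 32 h 40 min.

32 h 40 min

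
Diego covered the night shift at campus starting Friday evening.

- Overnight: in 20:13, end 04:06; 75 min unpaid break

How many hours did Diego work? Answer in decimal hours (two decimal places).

Overnight: 20:13 → midnight = 3 h 47 min; midnight → 04:06 = 4 h 6 min; span 7 h 53 min; less 75 min break → 6 h 38 min

6.63 hours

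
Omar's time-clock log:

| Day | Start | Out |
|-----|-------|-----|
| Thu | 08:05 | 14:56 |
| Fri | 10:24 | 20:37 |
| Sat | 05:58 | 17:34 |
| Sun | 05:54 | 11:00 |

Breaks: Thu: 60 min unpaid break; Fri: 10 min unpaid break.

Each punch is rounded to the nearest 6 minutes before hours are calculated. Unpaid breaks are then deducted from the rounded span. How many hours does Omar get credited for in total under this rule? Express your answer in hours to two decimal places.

Thu: in 08:05→08:06, out 14:56→14:54; 6 h 48 min − 60 min = 5 h 48 min
Fri: in 10:24→10:24, out 20:37→20:36; 10 h 12 min − 10 min = 10 h 2 min
Sat: in 05:58→06:00, out 17:34→17:36; 11 h 36 min
Sun: in 05:54→05:54, out 11:00→11:00; 5 h 6 min
Total credited: 32 h 32 min.

32.53 hours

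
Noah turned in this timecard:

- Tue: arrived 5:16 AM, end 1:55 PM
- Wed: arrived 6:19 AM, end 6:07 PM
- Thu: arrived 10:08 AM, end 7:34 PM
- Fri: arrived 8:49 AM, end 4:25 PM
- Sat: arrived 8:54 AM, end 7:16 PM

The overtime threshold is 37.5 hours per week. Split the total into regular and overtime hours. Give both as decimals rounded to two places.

Regular 37.50 hours, overtime 10.35 hours

Tue: 5:16 AM–1:55 PM = 8 h 39 min
Wed: 6:19 AM–6:07 PM = 11 h 48 min
Thu: 10:08 AM–7:34 PM = 9 h 26 min
Fri: 8:49 AM–4:25 PM = 7 h 36 min
Sat: 8:54 AM–7:16 PM = 10 h 22 min
Total worked: 47 h 51 min = 47.85 h.
Threshold 37.5 h → overtime 10 h 21 min, regular 37 h 30 min.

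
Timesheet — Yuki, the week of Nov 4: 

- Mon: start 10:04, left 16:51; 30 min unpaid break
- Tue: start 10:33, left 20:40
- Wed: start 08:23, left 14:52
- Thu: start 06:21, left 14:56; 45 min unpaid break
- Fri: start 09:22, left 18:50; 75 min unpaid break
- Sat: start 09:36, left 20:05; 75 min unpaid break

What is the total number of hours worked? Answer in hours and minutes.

Mon: 10:04–16:51 = 6 h 47 min; less 30 min break → 6 h 17 min
Tue: 10:33–20:40 = 10 h 7 min
Wed: 08:23–14:52 = 6 h 29 min
Thu: 06:21–14:56 = 8 h 35 min; less 45 min break → 7 h 50 min
Fri: 09:22–18:50 = 9 h 28 min; less 75 min break → 8 h 13 min
Sat: 09:36–20:05 = 10 h 29 min; less 75 min break → 9 h 14 min
Total: 6 h 17 min + 10 h 7 min + 6 h 29 min + 7 h 50 min + 8 h 13 min + 9 h 14 min = 48 h 10 min.

48 h 10 min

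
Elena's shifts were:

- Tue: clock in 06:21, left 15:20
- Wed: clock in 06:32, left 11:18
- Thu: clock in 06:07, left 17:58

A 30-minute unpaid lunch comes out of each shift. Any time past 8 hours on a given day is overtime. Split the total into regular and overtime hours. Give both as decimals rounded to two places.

Tue: 06:21–15:20 = 8 h 59 min; less 30 min break → 8 h 29 min
Wed: 06:32–11:18 = 4 h 46 min; less 30 min break → 4 h 16 min
Thu: 06:07–17:58 = 11 h 51 min; less 30 min break → 11 h 21 min
Tue reg 8 h 0 min / OT 0 h 29 min; Wed reg 4 h 16 min / OT 0 h 0 min; Thu reg 8 h 0 min / OT 3 h 21 min.
Totals: regular 20 h 16 min, overtime 3 h 50 min.

Regular 20.27 hours, overtime 3.83 hours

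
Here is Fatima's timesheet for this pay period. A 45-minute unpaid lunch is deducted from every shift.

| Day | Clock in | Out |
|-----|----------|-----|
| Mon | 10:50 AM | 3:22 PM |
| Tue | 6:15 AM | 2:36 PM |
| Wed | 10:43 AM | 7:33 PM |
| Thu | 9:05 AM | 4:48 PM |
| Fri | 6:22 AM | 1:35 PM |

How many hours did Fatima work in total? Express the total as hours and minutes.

Mon: 10:50 AM–3:22 PM = 4 h 32 min; less 45 min break → 3 h 47 min
Tue: 6:15 AM–2:36 PM = 8 h 21 min; less 45 min break → 7 h 36 min
Wed: 10:43 AM–7:33 PM = 8 h 50 min; less 45 min break → 8 h 5 min
Thu: 9:05 AM–4:48 PM = 7 h 43 min; less 45 min break → 6 h 58 min
Fri: 6:22 AM–1:35 PM = 7 h 13 min; less 45 min break → 6 h 28 min
Total: 3 h 47 min + 7 h 36 min + 8 h 5 min + 6 h 58 min + 6 h 28 min = 32 h 54 min.

32 h 54 min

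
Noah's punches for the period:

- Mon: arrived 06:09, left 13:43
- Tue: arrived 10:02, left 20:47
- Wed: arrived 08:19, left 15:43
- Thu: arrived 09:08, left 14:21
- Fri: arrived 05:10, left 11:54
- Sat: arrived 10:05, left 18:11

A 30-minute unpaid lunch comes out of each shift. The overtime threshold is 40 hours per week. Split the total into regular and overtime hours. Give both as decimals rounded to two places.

Mon: 06:09–13:43 = 7 h 34 min; less 30 min break → 7 h 4 min
Tue: 10:02–20:47 = 10 h 45 min; less 30 min break → 10 h 15 min
Wed: 08:19–15:43 = 7 h 24 min; less 30 min break → 6 h 54 min
Thu: 09:08–14:21 = 5 h 13 min; less 30 min break → 4 h 43 min
Fri: 05:10–11:54 = 6 h 44 min; less 30 min break → 6 h 14 min
Sat: 10:05–18:11 = 8 h 6 min; less 30 min break → 7 h 36 min
Total worked: 42 h 46 min = 42.77 h.
Threshold 40 h → overtime 2 h 46 min, regular 40 h 0 min.

Regular 40.00 hours, overtime 2.77 hours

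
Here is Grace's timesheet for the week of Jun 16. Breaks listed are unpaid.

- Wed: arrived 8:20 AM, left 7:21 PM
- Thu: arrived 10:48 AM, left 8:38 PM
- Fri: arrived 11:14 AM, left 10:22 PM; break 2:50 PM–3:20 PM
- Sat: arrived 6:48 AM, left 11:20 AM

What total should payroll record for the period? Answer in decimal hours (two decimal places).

Wed: 8:20 AM–7:21 PM = 11 h 1 min
Thu: 10:48 AM–8:38 PM = 9 h 50 min
Fri: 11:14 AM–10:22 PM = 11 h 8 min; less 30 min break → 10 h 38 min
Sat: 6:48 AM–11:20 AM = 4 h 32 min
Total: 11 h 1 min + 9 h 50 min + 10 h 38 min + 4 h 32 min = 36 h 1 min.

36.02 hours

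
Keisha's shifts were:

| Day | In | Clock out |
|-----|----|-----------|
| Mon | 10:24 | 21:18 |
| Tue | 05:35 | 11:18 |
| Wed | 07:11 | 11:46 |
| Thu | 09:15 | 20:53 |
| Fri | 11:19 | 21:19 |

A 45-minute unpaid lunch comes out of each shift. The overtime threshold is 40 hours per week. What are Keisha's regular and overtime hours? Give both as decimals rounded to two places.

Regular 39.08 hours, overtime 0.00 hours

Mon: 10:24–21:18 = 10 h 54 min; less 45 min break → 10 h 9 min
Tue: 05:35–11:18 = 5 h 43 min; less 45 min break → 4 h 58 min
Wed: 07:11–11:46 = 4 h 35 min; less 45 min break → 3 h 50 min
Thu: 09:15–20:53 = 11 h 38 min; less 45 min break → 10 h 53 min
Fri: 11:19–21:19 = 10 h 0 min; less 45 min break → 9 h 15 min
Total worked: 39 h 5 min = 39.08 h.
Threshold 40 h → overtime 0 h 0 min, regular 39 h 5 min.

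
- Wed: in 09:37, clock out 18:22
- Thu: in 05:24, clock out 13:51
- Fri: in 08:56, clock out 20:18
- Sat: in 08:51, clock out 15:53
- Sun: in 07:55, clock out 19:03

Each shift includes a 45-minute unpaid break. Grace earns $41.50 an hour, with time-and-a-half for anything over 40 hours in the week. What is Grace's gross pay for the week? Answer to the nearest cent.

Wed: 09:37–18:22 = 8 h 45 min; less 45 min break → 8 h 0 min
Thu: 05:24–13:51 = 8 h 27 min; less 45 min break → 7 h 42 min
Fri: 08:56–20:18 = 11 h 22 min; less 45 min break → 10 h 37 min
Sat: 08:51–15:53 = 7 h 2 min; less 45 min break → 6 h 17 min
Sun: 07:55–19:03 = 11 h 8 min; less 45 min break → 10 h 23 min
Total worked: 42 h 59 min = 2579 min.
Regular 40 h 0 min = 2400 min at $41.50/h; overtime 2 h 59 min = 179 min at $62.25/h.
Pay = (2400 × $41.50 + 179 × $62.25) ÷ 60 = $1845.71.

$1845.71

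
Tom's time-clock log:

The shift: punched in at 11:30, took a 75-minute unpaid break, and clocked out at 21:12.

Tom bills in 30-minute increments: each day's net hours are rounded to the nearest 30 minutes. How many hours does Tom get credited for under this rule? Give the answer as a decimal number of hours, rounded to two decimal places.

The shift: 11:30–21:12 = 9 h 42 min − 75 min = 8 h 27 min → rounds to 8 h 30 min

8.50 hours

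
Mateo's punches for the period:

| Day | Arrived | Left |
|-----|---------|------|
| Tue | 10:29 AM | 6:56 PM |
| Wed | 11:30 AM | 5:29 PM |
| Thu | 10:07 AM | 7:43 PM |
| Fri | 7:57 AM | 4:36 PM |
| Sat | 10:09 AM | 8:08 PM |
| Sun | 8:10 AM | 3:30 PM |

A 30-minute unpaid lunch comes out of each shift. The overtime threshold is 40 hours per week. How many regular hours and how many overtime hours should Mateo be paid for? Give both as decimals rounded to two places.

Regular 40.00 hours, overtime 7.00 hours

Tue: 10:29 AM–6:56 PM = 8 h 27 min; less 30 min break → 7 h 57 min
Wed: 11:30 AM–5:29 PM = 5 h 59 min; less 30 min break → 5 h 29 min
Thu: 10:07 AM–7:43 PM = 9 h 36 min; less 30 min break → 9 h 6 min
Fri: 7:57 AM–4:36 PM = 8 h 39 min; less 30 min break → 8 h 9 min
Sat: 10:09 AM–8:08 PM = 9 h 59 min; less 30 min break → 9 h 29 min
Sun: 8:10 AM–3:30 PM = 7 h 20 min; less 30 min break → 6 h 50 min
Total worked: 47 h 0 min = 47.00 h.
Threshold 40 h → overtime 7 h 0 min, regular 40 h 0 min.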